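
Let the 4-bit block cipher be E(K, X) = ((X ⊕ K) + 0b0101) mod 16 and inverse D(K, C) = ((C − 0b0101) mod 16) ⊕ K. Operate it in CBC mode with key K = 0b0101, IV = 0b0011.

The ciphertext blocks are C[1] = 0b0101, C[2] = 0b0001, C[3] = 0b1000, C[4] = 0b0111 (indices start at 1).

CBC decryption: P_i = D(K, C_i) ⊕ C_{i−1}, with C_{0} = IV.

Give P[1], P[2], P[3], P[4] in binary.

P[1]: D(K, 0b0101) = 0b0101; 0b0101 ⊕ 0b0011 = 0b0110.
P[2]: D(K, 0b0001) = 0b1001; 0b1001 ⊕ 0b0101 = 0b1100.
P[3]: D(K, 0b1000) = 0b0110; 0b0110 ⊕ 0b0001 = 0b0111.
P[4]: D(K, 0b0111) = 0b0111; 0b0111 ⊕ 0b1000 = 0b1111.

P[1] = 0b0110, P[2] = 0b1100, P[3] = 0b0111, P[4] = 0b1111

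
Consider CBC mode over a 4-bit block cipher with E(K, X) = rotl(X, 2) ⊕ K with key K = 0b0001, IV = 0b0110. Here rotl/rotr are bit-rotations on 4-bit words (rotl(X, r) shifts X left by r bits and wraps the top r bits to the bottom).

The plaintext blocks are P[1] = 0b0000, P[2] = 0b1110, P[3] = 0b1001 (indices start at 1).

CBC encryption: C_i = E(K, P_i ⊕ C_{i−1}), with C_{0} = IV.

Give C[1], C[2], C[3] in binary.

C[1]: P[1] ⊕ 0b0110 = 0b0110; E(K, 0b0110) = 0b1000.
C[2]: P[2] ⊕ 0b1000 = 0b0110; E(K, 0b0110) = 0b1000.
C[3]: P[3] ⊕ 0b1000 = 0b0001; E(K, 0b0001) = 0b0101.

C[1] = 0b1000, C[2] = 0b1000, C[3] = 0b0101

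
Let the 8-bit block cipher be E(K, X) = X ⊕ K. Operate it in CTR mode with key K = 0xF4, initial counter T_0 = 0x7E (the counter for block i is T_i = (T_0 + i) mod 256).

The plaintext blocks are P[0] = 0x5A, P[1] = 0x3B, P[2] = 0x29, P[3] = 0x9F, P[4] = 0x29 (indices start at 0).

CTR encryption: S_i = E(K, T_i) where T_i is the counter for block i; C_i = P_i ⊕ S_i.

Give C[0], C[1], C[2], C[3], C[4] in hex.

C[0] = 0xD0, C[1] = 0xB0, C[2] = 0x5D, C[3] = 0xEA, C[4] = 0x5F

C[0]: T = 0x7E, S = E(K, T) = 0x8A; 0x5A ⊕ 0x8A = 0xD0.
C[1]: T = 0x7F, S = E(K, T) = 0x8B; 0x3B ⊕ 0x8B = 0xB0.
C[2]: T = 0x80, S = E(K, T) = 0x74; 0x29 ⊕ 0x74 = 0x5D.
C[3]: T = 0x81, S = E(K, T) = 0x75; 0x9F ⊕ 0x75 = 0xEA.
C[4]: T = 0x82, S = E(K, T) = 0x76; 0x29 ⊕ 0x76 = 0x5F.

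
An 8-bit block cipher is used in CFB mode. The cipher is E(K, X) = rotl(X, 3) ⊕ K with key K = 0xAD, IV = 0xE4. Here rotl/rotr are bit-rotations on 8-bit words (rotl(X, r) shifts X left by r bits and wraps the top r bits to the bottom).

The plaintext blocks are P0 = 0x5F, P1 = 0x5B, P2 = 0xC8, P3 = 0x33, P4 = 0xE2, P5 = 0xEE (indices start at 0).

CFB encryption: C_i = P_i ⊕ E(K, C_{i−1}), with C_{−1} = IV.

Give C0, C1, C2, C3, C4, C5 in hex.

C0 = 0xD5, C1 = 0x58, C2 = 0xA7, C3 = 0xA3, C4 = 0x52, C5 = 0xD1

C0: E(K, 0xE4) = 0x8A; 0x5F ⊕ 0x8A = 0xD5.
C1: E(K, 0xD5) = 0x03; 0x5B ⊕ 0x03 = 0x58.
C2: E(K, 0x58) = 0x6F; 0xC8 ⊕ 0x6F = 0xA7.
C3: E(K, 0xA7) = 0x90; 0x33 ⊕ 0x90 = 0xA3.
C4: E(K, 0xA3) = 0xB0; 0xE2 ⊕ 0xB0 = 0x52.
C5: E(K, 0x52) = 0x3F; 0xEE ⊕ 0x3F = 0xD1.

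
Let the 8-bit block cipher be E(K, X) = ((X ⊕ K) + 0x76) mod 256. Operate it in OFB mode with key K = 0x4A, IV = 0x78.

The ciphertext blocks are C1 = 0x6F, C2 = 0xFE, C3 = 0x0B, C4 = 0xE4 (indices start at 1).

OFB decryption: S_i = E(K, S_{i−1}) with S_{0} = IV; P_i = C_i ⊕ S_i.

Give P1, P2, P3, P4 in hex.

P1: S = E(K, 0x78) = 0xA8; 0x6F ⊕ 0xA8 = 0xC7.
P2: S = E(K, 0xA8) = 0x58; 0xFE ⊕ 0x58 = 0xA6.
P3: S = E(K, 0x58) = 0x88; 0x0B ⊕ 0x88 = 0x83.
P4: S = E(K, 0x88) = 0x38; 0xE4 ⊕ 0x38 = 0xDC.

P1 = 0xC7, P2 = 0xA6, P3 = 0x83, P4 = 0xDC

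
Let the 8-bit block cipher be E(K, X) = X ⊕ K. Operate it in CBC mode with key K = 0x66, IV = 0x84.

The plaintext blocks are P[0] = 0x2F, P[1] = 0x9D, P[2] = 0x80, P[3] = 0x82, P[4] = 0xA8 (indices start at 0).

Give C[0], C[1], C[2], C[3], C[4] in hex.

CBC encryption: C_i = E(K, P_i ⊕ C_{i−1}), with C_{−1} = IV.
C[0]: P[0] ⊕ 0x84 = 0xAB; E(K, 0xAB) = 0xCD.
C[1]: P[1] ⊕ 0xCD = 0x50; E(K, 0x50) = 0x36.
C[2]: P[2] ⊕ 0x36 = 0xB6; E(K, 0xB6) = 0xD0.
C[3]: P[3] ⊕ 0xD0 = 0x52; E(K, 0x52) = 0x34.
C[4]: P[4] ⊕ 0x34 = 0x9C; E(K, 0x9C) = 0xFA.

C[0] = 0xCD, C[1] = 0x36, C[2] = 0xD0, C[3] = 0x34, C[4] = 0xFA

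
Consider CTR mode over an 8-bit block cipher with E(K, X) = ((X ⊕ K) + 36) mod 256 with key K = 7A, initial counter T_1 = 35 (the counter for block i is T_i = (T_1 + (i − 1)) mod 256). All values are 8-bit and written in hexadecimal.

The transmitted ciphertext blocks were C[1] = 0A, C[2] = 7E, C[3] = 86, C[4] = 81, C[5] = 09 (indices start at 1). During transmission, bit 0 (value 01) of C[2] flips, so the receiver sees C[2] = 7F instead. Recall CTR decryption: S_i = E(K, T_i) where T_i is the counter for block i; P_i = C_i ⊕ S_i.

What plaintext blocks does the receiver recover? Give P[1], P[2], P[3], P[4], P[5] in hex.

P[1] = 8F, P[2] = FD, P[3] = 05, P[4] = F9, P[5] = 70

Only C[2] changed, to 7F. In CTR, a change in C_i flips the same bit in P_i only; the keystream is unaffected. Decrypting the received ciphertext:
P[1]: T = 35, S = E(K, T) = 85; 0A ⊕ 85 = 8F.
P[2]: T = 36, S = E(K, T) = 82; 7F ⊕ 82 = FD.
P[3]: T = 37, S = E(K, T) = 83; 86 ⊕ 83 = 05.
P[4]: T = 38, S = E(K, T) = 78; 81 ⊕ 78 = F9.
P[5]: T = 39, S = E(K, T) = 79; 09 ⊕ 79 = 70.
Blocks that differ from the original plaintext: P[2].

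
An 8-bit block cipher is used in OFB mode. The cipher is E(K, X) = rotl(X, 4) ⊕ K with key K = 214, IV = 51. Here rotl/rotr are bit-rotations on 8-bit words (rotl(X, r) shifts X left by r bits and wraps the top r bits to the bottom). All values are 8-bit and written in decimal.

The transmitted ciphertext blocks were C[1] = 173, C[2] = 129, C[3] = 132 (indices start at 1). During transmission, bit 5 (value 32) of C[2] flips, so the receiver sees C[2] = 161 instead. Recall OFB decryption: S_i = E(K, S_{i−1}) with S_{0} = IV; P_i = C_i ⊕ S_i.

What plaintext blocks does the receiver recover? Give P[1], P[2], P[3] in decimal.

Only C[2] changed, to 161. In OFB, a change in C_i flips the same bit in P_i only; the keystream is unaffected. Decrypting the received ciphertext:
P[1]: S = E(K, 51) = 229; 173 ⊕ 229 = 72.
P[2]: S = E(K, 229) = 136; 161 ⊕ 136 = 41.
P[3]: S = E(K, 136) = 94; 132 ⊕ 94 = 218.
Blocks that differ from the original plaintext: P[2].

P[1] = 72, P[2] = 41, P[3] = 218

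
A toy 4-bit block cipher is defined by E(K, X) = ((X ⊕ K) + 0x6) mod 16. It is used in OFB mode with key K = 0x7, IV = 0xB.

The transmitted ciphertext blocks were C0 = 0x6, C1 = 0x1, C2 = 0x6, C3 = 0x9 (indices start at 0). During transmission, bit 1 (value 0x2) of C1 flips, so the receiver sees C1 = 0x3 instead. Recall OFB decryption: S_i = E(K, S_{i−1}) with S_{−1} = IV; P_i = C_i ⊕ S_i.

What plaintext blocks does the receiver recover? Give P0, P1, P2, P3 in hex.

P0 = 0x4, P1 = 0x8, P2 = 0x4, P3 = 0x2

Only C1 changed, to 0x3. In OFB, a change in C_i flips the same bit in P_i only; the keystream is unaffected. Decrypting the received ciphertext:
P0: S = E(K, 0xB) = 0x2; 0x6 ⊕ 0x2 = 0x4.
P1: S = E(K, 0x2) = 0xB; 0x3 ⊕ 0xB = 0x8.
P2: S = E(K, 0xB) = 0x2; 0x6 ⊕ 0x2 = 0x4.
P3: S = E(K, 0x2) = 0xB; 0x9 ⊕ 0xB = 0x2.
Blocks that differ from the original plaintext: P1.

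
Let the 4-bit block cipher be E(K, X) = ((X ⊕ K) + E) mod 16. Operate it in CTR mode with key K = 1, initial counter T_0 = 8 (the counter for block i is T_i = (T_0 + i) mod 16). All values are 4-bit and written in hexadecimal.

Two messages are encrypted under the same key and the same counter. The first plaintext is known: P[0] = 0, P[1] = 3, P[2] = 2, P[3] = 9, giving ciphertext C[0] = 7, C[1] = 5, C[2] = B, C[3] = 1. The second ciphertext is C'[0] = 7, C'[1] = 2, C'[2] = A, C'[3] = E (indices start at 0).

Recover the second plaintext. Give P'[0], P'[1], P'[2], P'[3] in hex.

P'[0] = 0, P'[1] = 4, P'[2] = 3, P'[3] = 6

In CTR with a reused counter, both messages share the same keystream S_i, so C_i ⊕ C'_i = P_i ⊕ P'_i and thus P'_i = P_i ⊕ C_i ⊕ C'_i.
P'[0]: 0 ⊕ 7 ⊕ 7 = 0.
P'[1]: 3 ⊕ 5 ⊕ 2 = 4.
P'[2]: 2 ⊕ B ⊕ A = 3.
P'[3]: 9 ⊕ 1 ⊕ E = 6.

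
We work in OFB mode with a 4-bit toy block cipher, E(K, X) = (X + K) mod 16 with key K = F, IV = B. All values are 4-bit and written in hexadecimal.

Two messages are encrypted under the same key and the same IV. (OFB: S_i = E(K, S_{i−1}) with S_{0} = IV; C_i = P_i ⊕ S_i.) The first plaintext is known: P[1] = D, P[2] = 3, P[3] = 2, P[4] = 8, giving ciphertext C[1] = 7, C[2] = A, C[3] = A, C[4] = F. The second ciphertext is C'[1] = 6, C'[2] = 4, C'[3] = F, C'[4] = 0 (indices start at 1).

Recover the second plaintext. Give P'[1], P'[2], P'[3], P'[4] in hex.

In OFB with a reused IV, both messages share the same keystream S_i, so C_i ⊕ C'_i = P_i ⊕ P'_i and thus P'_i = P_i ⊕ C_i ⊕ C'_i.
P'[1]: D ⊕ 7 ⊕ 6 = C.
P'[2]: 3 ⊕ A ⊕ 4 = D.
P'[3]: 2 ⊕ A ⊕ F = 7.
P'[4]: 8 ⊕ F ⊕ 0 = 7.

P'[1] = C, P'[2] = D, P'[3] = 7, P'[4] = 7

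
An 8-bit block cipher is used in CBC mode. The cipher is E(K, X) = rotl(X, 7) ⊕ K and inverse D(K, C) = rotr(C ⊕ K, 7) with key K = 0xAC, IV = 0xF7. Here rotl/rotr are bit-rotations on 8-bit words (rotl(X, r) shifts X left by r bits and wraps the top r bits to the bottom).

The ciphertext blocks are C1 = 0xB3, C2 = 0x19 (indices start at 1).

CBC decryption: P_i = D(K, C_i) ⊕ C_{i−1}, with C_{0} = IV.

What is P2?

P2 = 0xD8

P2: D(K, 0x19) = 0x6B; 0x6B ⊕ 0xB3 = 0xD8.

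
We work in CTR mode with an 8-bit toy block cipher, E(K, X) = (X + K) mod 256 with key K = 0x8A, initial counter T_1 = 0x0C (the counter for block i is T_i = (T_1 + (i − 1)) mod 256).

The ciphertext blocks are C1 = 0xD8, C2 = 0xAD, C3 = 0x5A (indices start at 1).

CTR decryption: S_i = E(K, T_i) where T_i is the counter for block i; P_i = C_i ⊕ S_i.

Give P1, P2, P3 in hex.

P1 = 0x4E, P2 = 0x3A, P3 = 0xC2

P1: T = 0x0C, S = E(K, T) = 0x96; 0xD8 ⊕ 0x96 = 0x4E.
P2: T = 0x0D, S = E(K, T) = 0x97; 0xAD ⊕ 0x97 = 0x3A.
P3: T = 0x0E, S = E(K, T) = 0x98; 0x5A ⊕ 0x98 = 0xC2.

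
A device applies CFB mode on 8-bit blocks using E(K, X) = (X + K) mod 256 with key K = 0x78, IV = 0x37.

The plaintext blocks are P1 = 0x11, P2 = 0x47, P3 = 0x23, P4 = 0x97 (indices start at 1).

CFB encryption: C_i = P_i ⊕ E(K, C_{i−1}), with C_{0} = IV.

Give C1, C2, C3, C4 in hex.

C1 = 0xBE, C2 = 0x71, C3 = 0xCA, C4 = 0xD5

C1: E(K, 0x37) = 0xAF; 0x11 ⊕ 0xAF = 0xBE.
C2: E(K, 0xBE) = 0x36; 0x47 ⊕ 0x36 = 0x71.
C3: E(K, 0x71) = 0xE9; 0x23 ⊕ 0xE9 = 0xCA.
C4: E(K, 0xCA) = 0x42; 0x97 ⊕ 0x42 = 0xD5.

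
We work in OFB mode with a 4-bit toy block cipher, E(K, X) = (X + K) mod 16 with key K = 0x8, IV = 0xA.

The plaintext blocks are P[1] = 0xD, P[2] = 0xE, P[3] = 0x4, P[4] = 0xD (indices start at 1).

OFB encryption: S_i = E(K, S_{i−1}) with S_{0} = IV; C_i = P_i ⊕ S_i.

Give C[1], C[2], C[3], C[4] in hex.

C[1] = 0xF, C[2] = 0x4, C[3] = 0x6, C[4] = 0x7

C[1]: S = E(K, 0xA) = 0x2; 0xD ⊕ 0x2 = 0xF.
C[2]: S = E(K, 0x2) = 0xA; 0xE ⊕ 0xA = 0x4.
C[3]: S = E(K, 0xA) = 0x2; 0x4 ⊕ 0x2 = 0x6.
C[4]: S = E(K, 0x2) = 0xA; 0xD ⊕ 0xA = 0x7.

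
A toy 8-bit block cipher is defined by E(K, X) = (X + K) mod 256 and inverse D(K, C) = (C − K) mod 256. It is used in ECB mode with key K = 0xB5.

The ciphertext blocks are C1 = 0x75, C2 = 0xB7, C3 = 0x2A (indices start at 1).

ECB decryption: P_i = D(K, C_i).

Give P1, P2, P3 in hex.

P1 = 0xC0, P2 = 0x02, P3 = 0x75

P1: D(K, 0x75) = 0xC0.
P2: D(K, 0xB7) = 0x02.
P3: D(K, 0x2A) = 0x75.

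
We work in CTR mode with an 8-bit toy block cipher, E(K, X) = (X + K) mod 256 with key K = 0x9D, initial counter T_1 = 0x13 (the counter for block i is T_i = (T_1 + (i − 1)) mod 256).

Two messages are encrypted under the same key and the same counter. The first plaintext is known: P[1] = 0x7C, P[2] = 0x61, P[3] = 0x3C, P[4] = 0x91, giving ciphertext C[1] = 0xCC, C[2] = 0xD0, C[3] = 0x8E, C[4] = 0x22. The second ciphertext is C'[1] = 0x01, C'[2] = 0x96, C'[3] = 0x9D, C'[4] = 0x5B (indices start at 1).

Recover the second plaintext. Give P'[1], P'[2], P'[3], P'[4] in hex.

P'[1] = 0xB1, P'[2] = 0x27, P'[3] = 0x2F, P'[4] = 0xE8

In CTR with a reused counter, both messages share the same keystream S_i, so C_i ⊕ C'_i = P_i ⊕ P'_i and thus P'_i = P_i ⊕ C_i ⊕ C'_i.
P'[1]: 0x7C ⊕ 0xCC ⊕ 0x01 = 0xB1.
P'[2]: 0x61 ⊕ 0xD0 ⊕ 0x96 = 0x27.
P'[3]: 0x3C ⊕ 0x8E ⊕ 0x9D = 0x2F.
P'[4]: 0x91 ⊕ 0x22 ⊕ 0x5B = 0xE8.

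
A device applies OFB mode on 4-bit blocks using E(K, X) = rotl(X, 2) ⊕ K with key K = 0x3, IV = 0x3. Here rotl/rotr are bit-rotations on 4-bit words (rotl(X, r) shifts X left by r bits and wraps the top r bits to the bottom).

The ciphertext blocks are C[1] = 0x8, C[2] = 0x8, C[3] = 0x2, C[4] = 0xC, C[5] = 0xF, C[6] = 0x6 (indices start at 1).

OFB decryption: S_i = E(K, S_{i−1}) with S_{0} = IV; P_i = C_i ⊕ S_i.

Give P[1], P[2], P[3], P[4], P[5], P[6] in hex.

P[1] = 0x7, P[2] = 0x4, P[3] = 0x2, P[4] = 0xF, P[5] = 0x0, P[6] = 0xA

P[1]: S = E(K, 0x3) = 0xF; 0x8 ⊕ 0xF = 0x7.
P[2]: S = E(K, 0xF) = 0xC; 0x8 ⊕ 0xC = 0x4.
P[3]: S = E(K, 0xC) = 0x0; 0x2 ⊕ 0x0 = 0x2.
P[4]: S = E(K, 0x0) = 0x3; 0xC ⊕ 0x3 = 0xF.
P[5]: S = E(K, 0x3) = 0xF; 0xF ⊕ 0xF = 0x0.
P[6]: S = E(K, 0xF) = 0xC; 0x6 ⊕ 0xC = 0xA.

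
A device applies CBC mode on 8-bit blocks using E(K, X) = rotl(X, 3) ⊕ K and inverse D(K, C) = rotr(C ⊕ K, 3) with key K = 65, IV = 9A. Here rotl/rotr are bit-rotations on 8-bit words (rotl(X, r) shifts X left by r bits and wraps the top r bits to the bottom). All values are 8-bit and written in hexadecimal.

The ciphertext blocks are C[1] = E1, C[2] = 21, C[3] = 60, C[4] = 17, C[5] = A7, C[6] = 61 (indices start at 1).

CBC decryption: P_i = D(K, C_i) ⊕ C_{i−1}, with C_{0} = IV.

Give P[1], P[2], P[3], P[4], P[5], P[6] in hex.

P[1]: D(K, E1) = 90; 90 ⊕ 9A = 0A.
P[2]: D(K, 21) = 88; 88 ⊕ E1 = 69.
P[3]: D(K, 60) = A0; A0 ⊕ 21 = 81.
P[4]: D(K, 17) = 4E; 4E ⊕ 60 = 2E.
P[5]: D(K, A7) = 58; 58 ⊕ 17 = 4F.
P[6]: D(K, 61) = 80; 80 ⊕ A7 = 27.

P[1] = 0A, P[2] = 69, P[3] = 81, P[4] = 2E, P[5] = 4F, P[6] = 27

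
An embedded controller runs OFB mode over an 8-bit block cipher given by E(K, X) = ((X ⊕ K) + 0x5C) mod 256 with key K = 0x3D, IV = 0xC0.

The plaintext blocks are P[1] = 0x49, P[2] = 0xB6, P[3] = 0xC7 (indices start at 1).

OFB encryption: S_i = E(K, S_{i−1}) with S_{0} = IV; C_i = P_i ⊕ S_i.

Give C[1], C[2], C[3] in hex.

C[1] = 0x10, C[2] = 0x76, C[3] = 0x9E

C[1]: S = E(K, 0xC0) = 0x59; 0x49 ⊕ 0x59 = 0x10.
C[2]: S = E(K, 0x59) = 0xC0; 0xB6 ⊕ 0xC0 = 0x76.
C[3]: S = E(K, 0xC0) = 0x59; 0xC7 ⊕ 0x59 = 0x9E.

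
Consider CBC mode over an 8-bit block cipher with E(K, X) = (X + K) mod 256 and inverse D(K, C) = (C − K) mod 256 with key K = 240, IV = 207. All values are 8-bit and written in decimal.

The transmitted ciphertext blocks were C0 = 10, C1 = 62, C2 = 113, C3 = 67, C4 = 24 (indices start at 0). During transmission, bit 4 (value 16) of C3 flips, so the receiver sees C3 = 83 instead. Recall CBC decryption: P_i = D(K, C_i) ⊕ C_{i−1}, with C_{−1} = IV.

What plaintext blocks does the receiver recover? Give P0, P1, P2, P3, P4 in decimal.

P0 = 213, P1 = 68, P2 = 191, P3 = 18, P4 = 123

Only C3 changed, to 83. In CBC, a change in C_i garbles P_i and flips the same bit in P_{i+1}. Decrypting the received ciphertext:
P0: D(K, 10) = 26; 26 ⊕ 207 = 213.
P1: D(K, 62) = 78; 78 ⊕ 10 = 68.
P2: D(K, 113) = 129; 129 ⊕ 62 = 191.
P3: D(K, 83) = 99; 99 ⊕ 113 = 18.
P4: D(K, 24) = 40; 40 ⊕ 83 = 123.
Blocks that differ from the original plaintext: P3, P4.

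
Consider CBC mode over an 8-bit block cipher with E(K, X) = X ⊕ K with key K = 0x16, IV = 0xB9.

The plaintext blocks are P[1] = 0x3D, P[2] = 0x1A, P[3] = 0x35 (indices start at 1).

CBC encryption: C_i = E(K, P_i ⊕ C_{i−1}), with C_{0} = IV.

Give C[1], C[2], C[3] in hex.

C[1]: P[1] ⊕ 0xB9 = 0x84; E(K, 0x84) = 0x92.
C[2]: P[2] ⊕ 0x92 = 0x88; E(K, 0x88) = 0x9E.
C[3]: P[3] ⊕ 0x9E = 0xAB; E(K, 0xAB) = 0xBD.

C[1] = 0x92, C[2] = 0x9E, C[3] = 0xBD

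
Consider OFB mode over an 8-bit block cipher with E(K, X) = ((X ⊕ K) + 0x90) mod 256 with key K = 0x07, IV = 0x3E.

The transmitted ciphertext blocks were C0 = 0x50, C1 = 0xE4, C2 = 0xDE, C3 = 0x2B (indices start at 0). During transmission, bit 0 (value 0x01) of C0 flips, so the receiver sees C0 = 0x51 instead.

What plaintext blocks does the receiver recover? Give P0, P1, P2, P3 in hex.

P0 = 0x98, P1 = 0xBA, P2 = 0x37, P3 = 0x55

OFB decryption: S_i = E(K, S_{i−1}) with S_{−1} = IV; P_i = C_i ⊕ S_i.
Only C0 changed, to 0x51. In OFB, a change in C_i flips the same bit in P_i only; the keystream is unaffected. Decrypting the received ciphertext:
P0: S = E(K, 0x3E) = 0xC9; 0x51 ⊕ 0xC9 = 0x98.
P1: S = E(K, 0xC9) = 0x5E; 0xE4 ⊕ 0x5E = 0xBA.
P2: S = E(K, 0x5E) = 0xE9; 0xDE ⊕ 0xE9 = 0x37.
P3: S = E(K, 0xE9) = 0x7E; 0x2B ⊕ 0x7E = 0x55.
Blocks that differ from the original plaintext: P0.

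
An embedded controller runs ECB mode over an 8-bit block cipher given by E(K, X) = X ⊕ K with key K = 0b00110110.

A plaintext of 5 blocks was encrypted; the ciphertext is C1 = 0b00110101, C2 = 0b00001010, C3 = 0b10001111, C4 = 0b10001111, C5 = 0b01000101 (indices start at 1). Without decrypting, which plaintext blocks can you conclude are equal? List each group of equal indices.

P3 = P4

ECB encrypts each block independently with the same key, so equal ciphertext blocks imply equal plaintext blocks.
C3 = C4 = 0b10001111, so P3 = P4.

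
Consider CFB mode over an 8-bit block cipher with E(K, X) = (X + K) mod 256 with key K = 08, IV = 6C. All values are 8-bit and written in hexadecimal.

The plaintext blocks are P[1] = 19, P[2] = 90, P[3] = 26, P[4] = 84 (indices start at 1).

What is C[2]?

CFB encryption: C_i = P_i ⊕ E(K, C_{i−1}), with C_{0} = IV.
C[1]: E(K, 6C) = 74; 19 ⊕ 74 = 6D.
C[2]: E(K, 6D) = 75; 90 ⊕ 75 = E5.

C[2] = E5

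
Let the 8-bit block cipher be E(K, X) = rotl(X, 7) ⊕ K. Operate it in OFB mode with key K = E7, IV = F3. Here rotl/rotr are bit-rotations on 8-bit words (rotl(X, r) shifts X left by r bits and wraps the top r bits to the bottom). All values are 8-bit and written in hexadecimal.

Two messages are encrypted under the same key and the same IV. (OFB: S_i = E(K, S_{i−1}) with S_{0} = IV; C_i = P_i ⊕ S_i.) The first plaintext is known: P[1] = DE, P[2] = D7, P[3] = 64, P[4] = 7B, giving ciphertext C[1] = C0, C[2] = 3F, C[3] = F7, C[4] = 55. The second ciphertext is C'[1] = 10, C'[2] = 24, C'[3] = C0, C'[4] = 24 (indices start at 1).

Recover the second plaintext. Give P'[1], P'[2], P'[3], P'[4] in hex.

In OFB with a reused IV, both messages share the same keystream S_i, so C_i ⊕ C'_i = P_i ⊕ P'_i and thus P'_i = P_i ⊕ C_i ⊕ C'_i.
P'[1]: DE ⊕ C0 ⊕ 10 = 0E.
P'[2]: D7 ⊕ 3F ⊕ 24 = CC.
P'[3]: 64 ⊕ F7 ⊕ C0 = 53.
P'[4]: 7B ⊕ 55 ⊕ 24 = 0A.

P'[1] = 0E, P'[2] = CC, P'[3] = 53, P'[4] = 0A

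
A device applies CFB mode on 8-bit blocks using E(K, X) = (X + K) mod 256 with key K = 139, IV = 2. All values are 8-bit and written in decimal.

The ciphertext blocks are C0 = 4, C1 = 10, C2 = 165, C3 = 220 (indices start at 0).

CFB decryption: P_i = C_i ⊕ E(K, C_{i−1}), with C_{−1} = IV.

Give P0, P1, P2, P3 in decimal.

P0: E(K, 2) = 141; 4 ⊕ 141 = 137.
P1: E(K, 4) = 143; 10 ⊕ 143 = 133.
P2: E(K, 10) = 149; 165 ⊕ 149 = 48.
P3: E(K, 165) = 48; 220 ⊕ 48 = 236.

P0 = 137, P1 = 133, P2 = 48, P3 = 236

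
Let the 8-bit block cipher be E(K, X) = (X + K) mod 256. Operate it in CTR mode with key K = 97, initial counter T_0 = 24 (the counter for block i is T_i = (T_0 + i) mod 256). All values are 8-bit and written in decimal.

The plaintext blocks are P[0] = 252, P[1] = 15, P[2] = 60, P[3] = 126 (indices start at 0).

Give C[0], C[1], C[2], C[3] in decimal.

CTR encryption: S_i = E(K, T_i) where T_i is the counter for block i; C_i = P_i ⊕ S_i.
C[0]: T = 24, S = E(K, T) = 121; 252 ⊕ 121 = 133.
C[1]: T = 25, S = E(K, T) = 122; 15 ⊕ 122 = 117.
C[2]: T = 26, S = E(K, T) = 123; 60 ⊕ 123 = 71.
C[3]: T = 27, S = E(K, T) = 124; 126 ⊕ 124 = 2.

C[0] = 133, C[1] = 117, C[2] = 71, C[3] = 2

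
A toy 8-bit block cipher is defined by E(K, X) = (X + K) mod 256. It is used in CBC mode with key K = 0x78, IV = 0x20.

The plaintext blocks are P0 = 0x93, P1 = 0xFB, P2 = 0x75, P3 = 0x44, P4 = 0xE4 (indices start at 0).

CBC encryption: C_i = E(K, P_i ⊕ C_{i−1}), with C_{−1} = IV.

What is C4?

C4 = 0x05

C0: P0 ⊕ 0x20 = 0xB3; E(K, 0xB3) = 0x2B.
C1: P1 ⊕ 0x2B = 0xD0; E(K, 0xD0) = 0x48.
C2: P2 ⊕ 0x48 = 0x3D; E(K, 0x3D) = 0xB5.
C3: P3 ⊕ 0xB5 = 0xF1; E(K, 0xF1) = 0x69.
C4: P4 ⊕ 0x69 = 0x8D; E(K, 0x8D) = 0x05.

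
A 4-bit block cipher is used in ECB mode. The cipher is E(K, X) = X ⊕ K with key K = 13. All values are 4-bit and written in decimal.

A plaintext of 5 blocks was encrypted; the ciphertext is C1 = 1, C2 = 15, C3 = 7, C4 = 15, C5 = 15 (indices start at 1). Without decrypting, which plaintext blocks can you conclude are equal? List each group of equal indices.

P2 = P4 = P5

ECB encrypts each block independently with the same key, so equal ciphertext blocks imply equal plaintext blocks.
C2 = C4 = C5 = 15, so P2 = P4 = P5.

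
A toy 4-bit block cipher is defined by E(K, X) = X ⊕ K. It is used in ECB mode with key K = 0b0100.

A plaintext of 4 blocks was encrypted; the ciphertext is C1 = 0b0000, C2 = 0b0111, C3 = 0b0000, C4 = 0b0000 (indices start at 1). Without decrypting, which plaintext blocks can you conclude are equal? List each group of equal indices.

ECB encrypts each block independently with the same key, so equal ciphertext blocks imply equal plaintext blocks.
C1 = C3 = C4 = 0b0000, so P1 = P3 = P4.

P1 = P3 = P4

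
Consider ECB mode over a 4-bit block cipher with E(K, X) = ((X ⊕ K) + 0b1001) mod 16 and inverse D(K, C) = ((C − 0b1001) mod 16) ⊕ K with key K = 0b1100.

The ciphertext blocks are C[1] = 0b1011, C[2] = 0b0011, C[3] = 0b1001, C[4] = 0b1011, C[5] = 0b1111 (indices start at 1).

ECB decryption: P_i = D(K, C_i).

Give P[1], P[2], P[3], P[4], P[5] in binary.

P[1] = 0b1110, P[2] = 0b0110, P[3] = 0b1100, P[4] = 0b1110, P[5] = 0b1010

P[1]: D(K, 0b1011) = 0b1110.
P[2]: D(K, 0b0011) = 0b0110.
P[3]: D(K, 0b1001) = 0b1100.
P[4]: D(K, 0b1011) = 0b1110.
P[5]: D(K, 0b1111) = 0b1010.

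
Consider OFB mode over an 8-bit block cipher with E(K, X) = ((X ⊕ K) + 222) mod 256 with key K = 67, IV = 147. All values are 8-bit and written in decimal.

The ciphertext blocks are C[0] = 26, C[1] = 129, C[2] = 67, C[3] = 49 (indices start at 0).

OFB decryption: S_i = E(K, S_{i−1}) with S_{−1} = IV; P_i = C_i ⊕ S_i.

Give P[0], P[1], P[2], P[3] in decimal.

P[0] = 180, P[1] = 74, P[2] = 37, P[3] = 50

P[0]: S = E(K, 147) = 174; 26 ⊕ 174 = 180.
P[1]: S = E(K, 174) = 203; 129 ⊕ 203 = 74.
P[2]: S = E(K, 203) = 102; 67 ⊕ 102 = 37.
P[3]: S = E(K, 102) = 3; 49 ⊕ 3 = 50.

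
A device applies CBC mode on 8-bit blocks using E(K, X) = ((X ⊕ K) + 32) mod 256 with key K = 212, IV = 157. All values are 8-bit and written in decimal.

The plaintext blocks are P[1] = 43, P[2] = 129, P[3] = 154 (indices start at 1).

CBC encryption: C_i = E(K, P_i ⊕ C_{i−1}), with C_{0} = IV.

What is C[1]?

C[1]: P[1] ⊕ 157 = 182; E(K, 182) = 130.

C[1] = 130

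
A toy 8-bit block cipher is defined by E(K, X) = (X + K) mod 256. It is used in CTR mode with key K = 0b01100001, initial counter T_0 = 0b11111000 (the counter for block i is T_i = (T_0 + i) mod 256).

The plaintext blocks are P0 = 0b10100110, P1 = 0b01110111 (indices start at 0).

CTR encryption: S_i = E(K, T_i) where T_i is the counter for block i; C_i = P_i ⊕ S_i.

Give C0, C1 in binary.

C0: T = 0b11111000, S = E(K, T) = 0b01011001; 0b10100110 ⊕ 0b01011001 = 0b11111111.
C1: T = 0b11111001, S = E(K, T) = 0b01011010; 0b01110111 ⊕ 0b01011010 = 0b00101101.

C0 = 0b11111111, C1 = 0b00101101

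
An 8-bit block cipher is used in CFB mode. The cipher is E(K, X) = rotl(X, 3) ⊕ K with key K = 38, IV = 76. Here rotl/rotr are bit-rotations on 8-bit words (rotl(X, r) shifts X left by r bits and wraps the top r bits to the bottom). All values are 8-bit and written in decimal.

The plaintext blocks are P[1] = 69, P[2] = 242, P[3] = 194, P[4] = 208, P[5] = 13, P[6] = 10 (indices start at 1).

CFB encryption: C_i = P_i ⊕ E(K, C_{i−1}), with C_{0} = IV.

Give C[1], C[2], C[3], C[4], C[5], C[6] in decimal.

C[1]: E(K, 76) = 68; 69 ⊕ 68 = 1.
C[2]: E(K, 1) = 46; 242 ⊕ 46 = 220.
C[3]: E(K, 220) = 192; 194 ⊕ 192 = 2.
C[4]: E(K, 2) = 54; 208 ⊕ 54 = 230.
C[5]: E(K, 230) = 17; 13 ⊕ 17 = 28.
C[6]: E(K, 28) = 198; 10 ⊕ 198 = 204.

C[1] = 1, C[2] = 220, C[3] = 2, C[4] = 230, C[5] = 28, C[6] = 204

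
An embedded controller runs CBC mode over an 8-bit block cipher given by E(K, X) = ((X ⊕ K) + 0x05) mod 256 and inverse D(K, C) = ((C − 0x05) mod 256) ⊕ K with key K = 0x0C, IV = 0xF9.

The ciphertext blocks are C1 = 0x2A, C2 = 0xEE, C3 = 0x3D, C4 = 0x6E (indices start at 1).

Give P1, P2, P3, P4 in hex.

CBC decryption: P_i = D(K, C_i) ⊕ C_{i−1}, with C_{0} = IV.
P1: D(K, 0x2A) = 0x29; 0x29 ⊕ 0xF9 = 0xD0.
P2: D(K, 0xEE) = 0xE5; 0xE5 ⊕ 0x2A = 0xCF.
P3: D(K, 0x3D) = 0x34; 0x34 ⊕ 0xEE = 0xDA.
P4: D(K, 0x6E) = 0x65; 0x65 ⊕ 0x3D = 0x58.

P1 = 0xD0, P2 = 0xCF, P3 = 0xDA, P4 = 0x58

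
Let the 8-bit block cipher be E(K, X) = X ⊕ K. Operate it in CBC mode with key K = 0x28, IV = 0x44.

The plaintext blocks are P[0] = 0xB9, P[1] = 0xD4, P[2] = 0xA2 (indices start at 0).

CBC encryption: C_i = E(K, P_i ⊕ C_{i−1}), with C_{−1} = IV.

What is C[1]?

C[1] = 0x29

C[0]: P[0] ⊕ 0x44 = 0xFD; E(K, 0xFD) = 0xD5.
C[1]: P[1] ⊕ 0xD5 = 0x01; E(K, 0x01) = 0x29.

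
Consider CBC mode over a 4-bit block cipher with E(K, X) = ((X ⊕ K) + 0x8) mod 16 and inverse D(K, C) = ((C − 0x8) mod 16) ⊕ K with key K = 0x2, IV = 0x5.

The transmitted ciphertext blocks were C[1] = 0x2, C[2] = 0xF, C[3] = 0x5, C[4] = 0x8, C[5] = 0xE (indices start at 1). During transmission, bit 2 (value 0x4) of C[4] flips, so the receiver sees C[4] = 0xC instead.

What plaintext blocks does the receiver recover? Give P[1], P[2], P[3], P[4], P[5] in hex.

CBC decryption: P_i = D(K, C_i) ⊕ C_{i−1}, with C_{0} = IV.
Only C[4] changed, to 0xC. In CBC, a change in C_i garbles P_i and flips the same bit in P_{i+1}. Decrypting the received ciphertext:
P[1]: D(K, 0x2) = 0x8; 0x8 ⊕ 0x5 = 0xD.
P[2]: D(K, 0xF) = 0x5; 0x5 ⊕ 0x2 = 0x7.
P[3]: D(K, 0x5) = 0xF; 0xF ⊕ 0xF = 0x0.
P[4]: D(K, 0xC) = 0x6; 0x6 ⊕ 0x5 = 0x3.
P[5]: D(K, 0xE) = 0x4; 0x4 ⊕ 0xC = 0x8.
Blocks that differ from the original plaintext: P[4], P[5].

P[1] = 0xD, P[2] = 0x7, P[3] = 0x0, P[4] = 0x3, P[5] = 0x8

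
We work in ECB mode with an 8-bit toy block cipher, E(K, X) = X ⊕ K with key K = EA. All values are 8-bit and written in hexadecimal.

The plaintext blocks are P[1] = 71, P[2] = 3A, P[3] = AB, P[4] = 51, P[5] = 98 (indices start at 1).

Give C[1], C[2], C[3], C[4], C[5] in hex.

C[1] = 9B, C[2] = D0, C[3] = 41, C[4] = BB, C[5] = 72

ECB encryption: C_i = E(K, P_i).
C[1]: E(K, 71) = 9B.
C[2]: E(K, 3A) = D0.
C[3]: E(K, AB) = 41.
C[4]: E(K, 51) = BB.
C[5]: E(K, 98) = 72.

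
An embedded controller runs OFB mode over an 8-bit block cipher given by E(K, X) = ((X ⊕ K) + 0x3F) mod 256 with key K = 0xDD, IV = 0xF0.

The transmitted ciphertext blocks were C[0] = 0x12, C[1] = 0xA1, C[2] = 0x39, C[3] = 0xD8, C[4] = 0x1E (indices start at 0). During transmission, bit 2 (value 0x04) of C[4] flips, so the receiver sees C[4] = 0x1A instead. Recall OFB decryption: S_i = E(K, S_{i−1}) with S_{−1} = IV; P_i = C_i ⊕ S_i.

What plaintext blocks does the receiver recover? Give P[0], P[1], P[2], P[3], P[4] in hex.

P[0] = 0x7E, P[1] = 0x51, P[2] = 0x55, P[3] = 0x28, P[4] = 0x76

Only C[4] changed, to 0x1A. In OFB, a change in C_i flips the same bit in P_i only; the keystream is unaffected. Decrypting the received ciphertext:
P[0]: S = E(K, 0xF0) = 0x6C; 0x12 ⊕ 0x6C = 0x7E.
P[1]: S = E(K, 0x6C) = 0xF0; 0xA1 ⊕ 0xF0 = 0x51.
P[2]: S = E(K, 0xF0) = 0x6C; 0x39 ⊕ 0x6C = 0x55.
P[3]: S = E(K, 0x6C) = 0xF0; 0xD8 ⊕ 0xF0 = 0x28.
P[4]: S = E(K, 0xF0) = 0x6C; 0x1A ⊕ 0x6C = 0x76.
Blocks that differ from the original plaintext: P[4].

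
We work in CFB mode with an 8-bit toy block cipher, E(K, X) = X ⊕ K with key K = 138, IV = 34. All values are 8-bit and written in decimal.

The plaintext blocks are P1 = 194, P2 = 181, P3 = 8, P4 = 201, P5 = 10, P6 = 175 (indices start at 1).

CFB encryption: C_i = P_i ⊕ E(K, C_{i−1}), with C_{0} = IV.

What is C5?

C5 = 20

C1: E(K, 34) = 168; 194 ⊕ 168 = 106.
C2: E(K, 106) = 224; 181 ⊕ 224 = 85.
C3: E(K, 85) = 223; 8 ⊕ 223 = 215.
C4: E(K, 215) = 93; 201 ⊕ 93 = 148.
C5: E(K, 148) = 30; 10 ⊕ 30 = 20.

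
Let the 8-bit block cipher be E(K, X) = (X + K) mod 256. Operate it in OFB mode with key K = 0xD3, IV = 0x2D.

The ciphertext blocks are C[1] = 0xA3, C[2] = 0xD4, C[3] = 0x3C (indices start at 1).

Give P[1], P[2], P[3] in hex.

P[1] = 0xA3, P[2] = 0x07, P[3] = 0x9A

OFB decryption: S_i = E(K, S_{i−1}) with S_{0} = IV; P_i = C_i ⊕ S_i.
P[1]: S = E(K, 0x2D) = 0x00; 0xA3 ⊕ 0x00 = 0xA3.
P[2]: S = E(K, 0x00) = 0xD3; 0xD4 ⊕ 0xD3 = 0x07.
P[3]: S = E(K, 0xD3) = 0xA6; 0x3C ⊕ 0xA6 = 0x9A.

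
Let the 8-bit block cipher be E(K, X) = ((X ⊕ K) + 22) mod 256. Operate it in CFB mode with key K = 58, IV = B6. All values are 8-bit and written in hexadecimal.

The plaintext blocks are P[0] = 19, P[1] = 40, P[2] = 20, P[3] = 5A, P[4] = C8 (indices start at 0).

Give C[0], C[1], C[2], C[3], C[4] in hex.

CFB encryption: C_i = P_i ⊕ E(K, C_{i−1}), with C_{−1} = IV.
C[0]: E(K, B6) = 10; 19 ⊕ 10 = 09.
C[1]: E(K, 09) = 73; 40 ⊕ 73 = 33.
C[2]: E(K, 33) = 8D; 20 ⊕ 8D = AD.
C[3]: E(K, AD) = 17; 5A ⊕ 17 = 4D.
C[4]: E(K, 4D) = 37; C8 ⊕ 37 = FF.

C[0] = 09, C[1] = 33, C[2] = AD, C[3] = 4D, C[4] = FF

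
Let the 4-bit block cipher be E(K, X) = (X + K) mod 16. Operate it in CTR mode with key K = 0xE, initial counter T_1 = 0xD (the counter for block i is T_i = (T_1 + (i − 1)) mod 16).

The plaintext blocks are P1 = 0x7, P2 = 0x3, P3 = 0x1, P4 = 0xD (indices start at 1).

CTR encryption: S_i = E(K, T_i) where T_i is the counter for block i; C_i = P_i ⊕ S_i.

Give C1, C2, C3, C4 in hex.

C1 = 0xC, C2 = 0xF, C3 = 0xC, C4 = 0x3

C1: T = 0xD, S = E(K, T) = 0xB; 0x7 ⊕ 0xB = 0xC.
C2: T = 0xE, S = E(K, T) = 0xC; 0x3 ⊕ 0xC = 0xF.
C3: T = 0xF, S = E(K, T) = 0xD; 0x1 ⊕ 0xD = 0xC.
C4: T = 0x0, S = E(K, T) = 0xE; 0xD ⊕ 0xE = 0x3.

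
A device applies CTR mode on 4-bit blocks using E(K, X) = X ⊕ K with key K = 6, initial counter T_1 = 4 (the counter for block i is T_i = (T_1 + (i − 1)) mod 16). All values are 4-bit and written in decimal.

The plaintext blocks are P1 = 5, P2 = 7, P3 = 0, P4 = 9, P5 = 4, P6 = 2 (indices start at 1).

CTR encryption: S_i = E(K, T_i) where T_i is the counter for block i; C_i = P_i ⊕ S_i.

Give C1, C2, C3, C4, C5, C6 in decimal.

C1 = 7, C2 = 4, C3 = 0, C4 = 8, C5 = 10, C6 = 13

C1: T = 4, S = E(K, T) = 2; 5 ⊕ 2 = 7.
C2: T = 5, S = E(K, T) = 3; 7 ⊕ 3 = 4.
C3: T = 6, S = E(K, T) = 0; 0 ⊕ 0 = 0.
C4: T = 7, S = E(K, T) = 1; 9 ⊕ 1 = 8.
C5: T = 8, S = E(K, T) = 14; 4 ⊕ 14 = 10.
C6: T = 9, S = E(K, T) = 15; 2 ⊕ 15 = 13.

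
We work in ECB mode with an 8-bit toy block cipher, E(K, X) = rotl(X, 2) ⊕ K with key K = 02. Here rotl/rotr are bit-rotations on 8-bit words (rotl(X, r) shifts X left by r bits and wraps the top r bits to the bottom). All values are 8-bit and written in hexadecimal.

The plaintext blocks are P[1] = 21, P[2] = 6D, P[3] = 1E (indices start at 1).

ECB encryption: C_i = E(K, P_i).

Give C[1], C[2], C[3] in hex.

C[1] = 86, C[2] = B7, C[3] = 7A

C[1]: E(K, 21) = 86.
C[2]: E(K, 6D) = B7.
C[3]: E(K, 1E) = 7A.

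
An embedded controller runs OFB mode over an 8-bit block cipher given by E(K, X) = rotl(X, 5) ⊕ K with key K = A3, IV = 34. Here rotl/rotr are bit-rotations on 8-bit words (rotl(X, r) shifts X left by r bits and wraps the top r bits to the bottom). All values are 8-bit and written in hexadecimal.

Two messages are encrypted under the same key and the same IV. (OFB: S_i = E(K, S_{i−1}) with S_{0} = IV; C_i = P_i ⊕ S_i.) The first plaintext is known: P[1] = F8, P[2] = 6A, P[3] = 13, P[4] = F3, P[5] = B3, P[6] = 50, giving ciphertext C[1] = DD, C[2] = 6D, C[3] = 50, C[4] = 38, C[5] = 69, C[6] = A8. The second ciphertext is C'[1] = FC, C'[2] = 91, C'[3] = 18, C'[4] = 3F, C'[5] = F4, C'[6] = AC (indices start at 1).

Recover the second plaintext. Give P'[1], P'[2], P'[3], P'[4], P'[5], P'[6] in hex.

P'[1] = D9, P'[2] = 96, P'[3] = 5B, P'[4] = F4, P'[5] = 2E, P'[6] = 54

In OFB with a reused IV, both messages share the same keystream S_i, so C_i ⊕ C'_i = P_i ⊕ P'_i and thus P'_i = P_i ⊕ C_i ⊕ C'_i.
P'[1]: F8 ⊕ DD ⊕ FC = D9.
P'[2]: 6A ⊕ 6D ⊕ 91 = 96.
P'[3]: 13 ⊕ 50 ⊕ 18 = 5B.
P'[4]: F3 ⊕ 38 ⊕ 3F = F4.
P'[5]: B3 ⊕ 69 ⊕ F4 = 2E.
P'[6]: 50 ⊕ A8 ⊕ AC = 54.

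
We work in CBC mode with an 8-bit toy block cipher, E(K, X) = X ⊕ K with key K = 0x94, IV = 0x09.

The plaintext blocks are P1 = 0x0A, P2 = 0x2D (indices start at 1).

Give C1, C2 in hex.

CBC encryption: C_i = E(K, P_i ⊕ C_{i−1}), with C_{0} = IV.
C1: P1 ⊕ 0x09 = 0x03; E(K, 0x03) = 0x97.
C2: P2 ⊕ 0x97 = 0xBA; E(K, 0xBA) = 0x2E.

C1 = 0x97, C2 = 0x2E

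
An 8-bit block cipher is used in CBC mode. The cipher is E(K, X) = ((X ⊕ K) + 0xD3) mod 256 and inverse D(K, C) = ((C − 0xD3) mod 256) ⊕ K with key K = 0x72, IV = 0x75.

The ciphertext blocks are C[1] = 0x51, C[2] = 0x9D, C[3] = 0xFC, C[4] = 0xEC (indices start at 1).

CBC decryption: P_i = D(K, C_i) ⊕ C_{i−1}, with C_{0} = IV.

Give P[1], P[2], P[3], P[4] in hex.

P[1] = 0x79, P[2] = 0xE9, P[3] = 0xC6, P[4] = 0x97

P[1]: D(K, 0x51) = 0x0C; 0x0C ⊕ 0x75 = 0x79.
P[2]: D(K, 0x9D) = 0xB8; 0xB8 ⊕ 0x51 = 0xE9.
P[3]: D(K, 0xFC) = 0x5B; 0x5B ⊕ 0x9D = 0xC6.
P[4]: D(K, 0xEC) = 0x6B; 0x6B ⊕ 0xFC = 0x97.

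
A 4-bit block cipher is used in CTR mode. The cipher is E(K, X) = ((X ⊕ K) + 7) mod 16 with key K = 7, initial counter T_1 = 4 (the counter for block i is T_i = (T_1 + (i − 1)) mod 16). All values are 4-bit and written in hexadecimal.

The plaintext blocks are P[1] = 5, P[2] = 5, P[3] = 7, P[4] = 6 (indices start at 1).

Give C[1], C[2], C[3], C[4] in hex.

C[1] = F, C[2] = C, C[3] = F, C[4] = 1

CTR encryption: S_i = E(K, T_i) where T_i is the counter for block i; C_i = P_i ⊕ S_i.
C[1]: T = 4, S = E(K, T) = A; 5 ⊕ A = F.
C[2]: T = 5, S = E(K, T) = 9; 5 ⊕ 9 = C.
C[3]: T = 6, S = E(K, T) = 8; 7 ⊕ 8 = F.
C[4]: T = 7, S = E(K, T) = 7; 6 ⊕ 7 = 1.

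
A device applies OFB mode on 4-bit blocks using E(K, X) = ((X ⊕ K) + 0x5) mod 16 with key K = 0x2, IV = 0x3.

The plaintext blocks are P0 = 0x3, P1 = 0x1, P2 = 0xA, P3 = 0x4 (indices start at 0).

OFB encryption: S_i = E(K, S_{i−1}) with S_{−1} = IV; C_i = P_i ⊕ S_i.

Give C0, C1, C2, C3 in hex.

C0: S = E(K, 0x3) = 0x6; 0x3 ⊕ 0x6 = 0x5.
C1: S = E(K, 0x6) = 0x9; 0x1 ⊕ 0x9 = 0x8.
C2: S = E(K, 0x9) = 0x0; 0xA ⊕ 0x0 = 0xA.
C3: S = E(K, 0x0) = 0x7; 0x4 ⊕ 0x7 = 0x3.

C0 = 0x5, C1 = 0x8, C2 = 0xA, C3 = 0x3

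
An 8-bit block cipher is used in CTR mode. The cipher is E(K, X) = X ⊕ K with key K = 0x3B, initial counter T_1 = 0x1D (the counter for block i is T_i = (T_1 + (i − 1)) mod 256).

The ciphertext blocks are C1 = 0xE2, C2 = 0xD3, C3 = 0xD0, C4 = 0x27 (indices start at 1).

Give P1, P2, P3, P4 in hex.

P1 = 0xC4, P2 = 0xF6, P3 = 0xF4, P4 = 0x3C

CTR decryption: S_i = E(K, T_i) where T_i is the counter for block i; P_i = C_i ⊕ S_i.
P1: T = 0x1D, S = E(K, T) = 0x26; 0xE2 ⊕ 0x26 = 0xC4.
P2: T = 0x1E, S = E(K, T) = 0x25; 0xD3 ⊕ 0x25 = 0xF6.
P3: T = 0x1F, S = E(K, T) = 0x24; 0xD0 ⊕ 0x24 = 0xF4.
P4: T = 0x20, S = E(K, T) = 0x1B; 0x27 ⊕ 0x1B = 0x3C.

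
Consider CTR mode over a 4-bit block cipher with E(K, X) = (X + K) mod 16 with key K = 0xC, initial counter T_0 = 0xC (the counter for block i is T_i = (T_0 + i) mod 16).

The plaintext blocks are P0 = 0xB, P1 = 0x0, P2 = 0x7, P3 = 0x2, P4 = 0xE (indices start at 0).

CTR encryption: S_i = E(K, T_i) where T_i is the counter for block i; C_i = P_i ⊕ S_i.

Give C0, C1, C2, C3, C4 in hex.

C0 = 0x3, C1 = 0x9, C2 = 0xD, C3 = 0x9, C4 = 0x2

C0: T = 0xC, S = E(K, T) = 0x8; 0xB ⊕ 0x8 = 0x3.
C1: T = 0xD, S = E(K, T) = 0x9; 0x0 ⊕ 0x9 = 0x9.
C2: T = 0xE, S = E(K, T) = 0xA; 0x7 ⊕ 0xA = 0xD.
C3: T = 0xF, S = E(K, T) = 0xB; 0x2 ⊕ 0xB = 0x9.
C4: T = 0x0, S = E(K, T) = 0xC; 0xE ⊕ 0xC = 0x2.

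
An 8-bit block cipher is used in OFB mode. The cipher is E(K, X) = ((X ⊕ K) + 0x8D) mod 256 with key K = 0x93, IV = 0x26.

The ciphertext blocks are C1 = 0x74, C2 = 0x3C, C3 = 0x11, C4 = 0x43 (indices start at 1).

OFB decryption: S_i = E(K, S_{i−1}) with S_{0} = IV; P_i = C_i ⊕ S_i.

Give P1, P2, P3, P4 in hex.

P1 = 0x36, P2 = 0x62, P3 = 0x4B, P4 = 0x15

P1: S = E(K, 0x26) = 0x42; 0x74 ⊕ 0x42 = 0x36.
P2: S = E(K, 0x42) = 0x5E; 0x3C ⊕ 0x5E = 0x62.
P3: S = E(K, 0x5E) = 0x5A; 0x11 ⊕ 0x5A = 0x4B.
P4: S = E(K, 0x5A) = 0x56; 0x43 ⊕ 0x56 = 0x15.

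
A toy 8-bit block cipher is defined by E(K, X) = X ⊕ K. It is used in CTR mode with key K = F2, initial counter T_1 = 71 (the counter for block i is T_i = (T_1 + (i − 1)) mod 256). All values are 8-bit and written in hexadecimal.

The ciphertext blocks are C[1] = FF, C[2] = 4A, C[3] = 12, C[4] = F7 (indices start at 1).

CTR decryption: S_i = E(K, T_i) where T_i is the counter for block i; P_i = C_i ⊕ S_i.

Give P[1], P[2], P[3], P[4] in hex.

P[1] = 7C, P[2] = CA, P[3] = 93, P[4] = 71

P[1]: T = 71, S = E(K, T) = 83; FF ⊕ 83 = 7C.
P[2]: T = 72, S = E(K, T) = 80; 4A ⊕ 80 = CA.
P[3]: T = 73, S = E(K, T) = 81; 12 ⊕ 81 = 93.
P[4]: T = 74, S = E(K, T) = 86; F7 ⊕ 86 = 71.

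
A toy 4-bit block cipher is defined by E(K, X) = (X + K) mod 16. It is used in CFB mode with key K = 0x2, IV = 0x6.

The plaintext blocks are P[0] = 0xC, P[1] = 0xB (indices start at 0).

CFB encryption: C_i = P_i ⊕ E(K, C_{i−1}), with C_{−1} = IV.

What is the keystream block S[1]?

0x6

C[0]: E(K, 0x6) = 0x8; 0xC ⊕ 0x8 = 0x4.
C[1]: E(K, 0x4) = 0x6; 0xB ⊕ 0x6 = 0xD.
So S[1] = 0x6.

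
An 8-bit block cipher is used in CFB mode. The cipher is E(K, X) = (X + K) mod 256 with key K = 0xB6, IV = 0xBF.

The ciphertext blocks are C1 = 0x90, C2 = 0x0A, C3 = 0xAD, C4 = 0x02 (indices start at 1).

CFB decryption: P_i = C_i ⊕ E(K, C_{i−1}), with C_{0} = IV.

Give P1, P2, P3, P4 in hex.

P1 = 0xE5, P2 = 0x4C, P3 = 0x6D, P4 = 0x61

P1: E(K, 0xBF) = 0x75; 0x90 ⊕ 0x75 = 0xE5.
P2: E(K, 0x90) = 0x46; 0x0A ⊕ 0x46 = 0x4C.
P3: E(K, 0x0A) = 0xC0; 0xAD ⊕ 0xC0 = 0x6D.
P4: E(K, 0xAD) = 0x63; 0x02 ⊕ 0x63 = 0x61.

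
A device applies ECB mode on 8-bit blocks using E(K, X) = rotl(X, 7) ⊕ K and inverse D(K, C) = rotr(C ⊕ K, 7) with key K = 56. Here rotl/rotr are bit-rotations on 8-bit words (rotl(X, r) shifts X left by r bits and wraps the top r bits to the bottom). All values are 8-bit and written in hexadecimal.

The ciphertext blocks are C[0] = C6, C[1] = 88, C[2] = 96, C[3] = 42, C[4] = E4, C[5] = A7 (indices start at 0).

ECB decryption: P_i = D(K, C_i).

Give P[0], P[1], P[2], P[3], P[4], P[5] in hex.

P[0] = 21, P[1] = BD, P[2] = 81, P[3] = 28, P[4] = 65, P[5] = E3

P[0]: D(K, C6) = 21.
P[1]: D(K, 88) = BD.
P[2]: D(K, 96) = 81.
P[3]: D(K, 42) = 28.
P[4]: D(K, E4) = 65.
P[5]: D(K, A7) = E3.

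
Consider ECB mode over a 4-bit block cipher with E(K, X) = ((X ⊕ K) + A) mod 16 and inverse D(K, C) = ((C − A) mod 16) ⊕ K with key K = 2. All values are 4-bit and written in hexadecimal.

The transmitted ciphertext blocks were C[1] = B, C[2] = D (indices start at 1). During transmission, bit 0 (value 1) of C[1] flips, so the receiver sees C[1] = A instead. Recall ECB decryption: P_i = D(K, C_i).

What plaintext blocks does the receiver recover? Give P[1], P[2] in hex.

P[1] = 2, P[2] = 1

Only C[1] changed, to A. In ECB, a change in C_i affects only P_i. Decrypting the received ciphertext:
P[1]: D(K, A) = 2.
P[2]: D(K, D) = 1.
Blocks that differ from the original plaintext: P[1].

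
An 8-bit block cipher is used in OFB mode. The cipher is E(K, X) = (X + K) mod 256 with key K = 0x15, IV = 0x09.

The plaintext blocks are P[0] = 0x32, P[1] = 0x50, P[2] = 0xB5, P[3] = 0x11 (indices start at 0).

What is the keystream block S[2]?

OFB encryption: S_i = E(K, S_{i−1}) with S_{−1} = IV; C_i = P_i ⊕ S_i.
C[0]: S = E(K, 0x09) = 0x1E; 0x32 ⊕ 0x1E = 0x2C.
C[1]: S = E(K, 0x1E) = 0x33; 0x50 ⊕ 0x33 = 0x63.
C[2]: S = E(K, 0x33) = 0x48; 0xB5 ⊕ 0x48 = 0xFD.
So S[2] = 0x48.

0x48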